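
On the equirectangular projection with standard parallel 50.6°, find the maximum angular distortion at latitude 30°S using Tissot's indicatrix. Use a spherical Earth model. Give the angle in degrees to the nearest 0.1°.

In the equirectangular projection with standard parallel φ₀ = 50.6° (x = Rλ cos φ₀, y = Rφ), meridians are true-scale (h = 1) and the parallel scale is k = cos φ₀ / cos φ.
At 30°: h = 1.000, k = 0.7329; principal scales a = 1.000, b = 0.7329.
sin(ω/2) = (a − b)/(a + b) = 0.2671/1.733 = 0.1541, so ω = 2 arcsin(0.1541) ≈ 17.7°.

17.7°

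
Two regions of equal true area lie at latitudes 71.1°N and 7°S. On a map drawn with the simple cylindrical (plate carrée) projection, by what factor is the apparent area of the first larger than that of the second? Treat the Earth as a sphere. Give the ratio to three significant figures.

In the plate carrée (x = Rλ, y = Rφ), meridians are true-scale (h = 1) and parallels are stretched by k = sec φ.
Areal scale at 71.1°: h·k = 1.000 × 3.087 = 3.087.
Areal scale at 7°: h·k = 1.000 × 1.008 = 1.008.
Ratio = 3.087/1.008 ≈ 3.06.

3.06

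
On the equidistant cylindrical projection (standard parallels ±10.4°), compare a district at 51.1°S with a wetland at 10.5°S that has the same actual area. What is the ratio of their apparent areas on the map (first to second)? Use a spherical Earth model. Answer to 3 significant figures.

With standard parallel φ₀ = 10.4°, the equirectangular projection gives x = Rλ cos φ₀, y = Rφ, so h = 1 and k = cos 10.4° / cos φ.
Areal scale at 51.1°: h·k = 1.000 × 1.566 = 1.566.
Areal scale at 10.5°: h·k = 1.000 × 1.000 = 1.000.
Ratio = 1.566/1.000 ≈ 1.57.

1.57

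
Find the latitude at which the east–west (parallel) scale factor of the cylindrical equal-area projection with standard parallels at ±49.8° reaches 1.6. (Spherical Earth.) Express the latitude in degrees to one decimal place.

66.2°

Cylindrical equal-area (φ₀ = 49.8°): h = cos φ / cos 49.8° along meridians, k = cos 49.8° / cos φ along parallels; h·k = 1.
k = cos φ₀ / cos φ = 1.6  ⇒  cos φ = cos 49.8° / 1.6 = 0.4034.
φ = arccos(0.4034) ≈ 66.2°.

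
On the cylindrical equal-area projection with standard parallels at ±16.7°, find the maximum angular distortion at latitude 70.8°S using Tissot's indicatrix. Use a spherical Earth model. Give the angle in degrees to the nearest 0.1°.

A cylindrical equal-area projection with standard parallel φ₀ has meridian scale h = cos φ / cos φ₀ and parallel scale k = cos φ₀ / cos φ (so areas are preserved, h·k = 1).
At 70.8°: h = 0.3433, k = 2.912; principal scales a = 2.912, b = 0.3433.
sin(ω/2) = (a − b)/(a + b) = 2.569/3.256 = 0.7891, so ω = 2 arcsin(0.7891) ≈ 104.2°.

104.2°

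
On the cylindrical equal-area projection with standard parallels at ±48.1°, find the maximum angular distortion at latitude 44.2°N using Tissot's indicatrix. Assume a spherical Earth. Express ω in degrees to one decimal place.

8.1°

For cylindrical equal-area with standard parallel φ₀, h = cos φ / cos φ₀ and k = cos φ₀ / cos φ, so h·k = 1.
At 44.2°: h = 1.073, k = 0.9315; principal scales a = 1.073, b = 0.9315.
sin(ω/2) = (a − b)/(a + b) = 0.1419/2.005 = 0.07080, so ω = 2 arcsin(0.07080) ≈ 8.1°.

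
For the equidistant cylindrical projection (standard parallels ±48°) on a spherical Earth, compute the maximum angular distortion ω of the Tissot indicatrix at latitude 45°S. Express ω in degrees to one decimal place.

3.2°

With standard parallel φ₀ = 48°, the equirectangular projection gives x = Rλ cos φ₀, y = Rφ, so h = 1 and k = cos 48° / cos φ.
At 45°: h = 1.000, k = 0.9463; principal scales a = 1.000, b = 0.9463.
sin(ω/2) = (a − b)/(a + b) = 0.05371/1.946 = 0.02759, so ω = 2 arcsin(0.02759) ≈ 3.2°.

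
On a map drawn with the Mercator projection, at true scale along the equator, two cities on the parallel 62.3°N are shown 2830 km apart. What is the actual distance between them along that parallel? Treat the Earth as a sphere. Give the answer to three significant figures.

1320 km

For Mercator, h = k = sec φ (a conformal cylindrical projection has a single point scale, 1/cos φ).
Along the parallel at 62.3°, map distances are exaggerated by k = sec 62.3° = 2.151.
True distance = 2830 / 2.151 = 2830 × cos 62.3° ≈ 1320 km.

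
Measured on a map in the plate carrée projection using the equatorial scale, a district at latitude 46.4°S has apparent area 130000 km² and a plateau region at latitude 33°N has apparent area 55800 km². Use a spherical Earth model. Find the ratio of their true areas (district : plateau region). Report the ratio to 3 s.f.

1.92

On the plate carrée, areal scale = h·k = 1 × sec φ, so true area = apparent × cos φ.
True area of district: 130000 × cos(46.4°) = 130000 × 0.6896 = 89650 km².
True area of plateau region: 55800 × cos(33°) = 55800 × 0.8387 = 46800 km².
Ratio = 89650 / 46800 ≈ 1.92.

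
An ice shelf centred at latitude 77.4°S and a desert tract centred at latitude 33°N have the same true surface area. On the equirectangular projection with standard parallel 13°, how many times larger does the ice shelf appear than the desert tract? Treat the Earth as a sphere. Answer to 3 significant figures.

3.84

The equidistant cylindrical projection with φ₀ = 13° has h = 1 (meridians true) and k = cos φ₀ / cos φ along parallels.
Areal scale at 77.4°: h·k = 1.000 × 4.467 = 4.467.
Areal scale at 33°: h·k = 1.000 × 1.162 = 1.162.
Ratio = 4.467/1.162 ≈ 3.84.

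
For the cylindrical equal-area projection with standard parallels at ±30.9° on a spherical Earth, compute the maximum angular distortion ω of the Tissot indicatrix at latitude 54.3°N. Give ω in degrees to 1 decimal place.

43.1°

For cylindrical equal-area with standard parallel φ₀, h = cos φ / cos φ₀ and k = cos φ₀ / cos φ, so h·k = 1.
At 54.3°: h = 0.6801, k = 1.470; principal scales a = 1.470, b = 0.6801.
sin(ω/2) = (a − b)/(a + b) = 0.7904/2.151 = 0.3675, so ω = 2 arcsin(0.3675) ≈ 43.1°.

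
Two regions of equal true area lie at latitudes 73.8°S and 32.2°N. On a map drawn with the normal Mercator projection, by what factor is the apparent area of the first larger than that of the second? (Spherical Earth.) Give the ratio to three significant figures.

On Mercator, area is exaggerated by sec²φ = 1/cos²φ.
At 73.8°: sec²(73.8°) = 1/0.2790² = 12.85.
At 32.2°: sec²(32.2°) = 1/0.8462² = 1.397.
Ratio = 12.85/1.397 = cos²(32.2°)/cos²(73.8°) ≈ 9.20.

9.20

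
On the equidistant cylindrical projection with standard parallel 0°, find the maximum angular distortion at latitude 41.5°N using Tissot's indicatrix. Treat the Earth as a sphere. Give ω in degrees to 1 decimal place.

16.5°

Plate carrée maps x = Rλ, y = Rφ. The meridian scale is h = 1 and the parallel scale is k = 1/cos φ = sec φ.
At 41.5°: h = 1.000, k = 1.335; principal scales a = 1.335, b = 1.000.
sin(ω/2) = (a − b)/(a + b) = 0.3352/2.335 = 0.1435, so ω = 2 arcsin(0.1435) ≈ 16.5°.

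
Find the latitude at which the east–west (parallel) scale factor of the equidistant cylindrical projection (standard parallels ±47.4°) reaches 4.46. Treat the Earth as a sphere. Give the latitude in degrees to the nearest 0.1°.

81.3°

In the equirectangular projection with standard parallel φ₀ = 47.4° (x = Rλ cos φ₀, y = Rφ), meridians are true-scale (h = 1) and the parallel scale is k = cos φ₀ / cos φ.
k = cos φ₀ / cos φ = 4.46  ⇒  cos φ = cos 47.4° / 4.46 = 0.1518.
φ = arccos(0.1518) ≈ 81.3°.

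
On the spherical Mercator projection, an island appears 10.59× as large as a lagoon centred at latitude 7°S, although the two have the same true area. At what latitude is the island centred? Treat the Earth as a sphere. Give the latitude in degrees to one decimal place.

For equal true areas on Mercator, apparent areas scale as sec²φ, so the ratio is cos²φ₂ / cos²φ₁.
cos²φ₂ / cos²φ₁ = 10.59  ⇒  cos φ₁ = cos 7° / √10.59 = 0.9925/3.254 = 0.3050.
φ₁ = arccos(0.3050) ≈ 72.2°.

72.2°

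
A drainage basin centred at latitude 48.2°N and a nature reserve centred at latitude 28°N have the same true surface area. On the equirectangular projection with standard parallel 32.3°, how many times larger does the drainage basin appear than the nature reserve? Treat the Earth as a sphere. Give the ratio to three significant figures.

1.32

With standard parallel φ₀ = 32.3°, the equirectangular projection gives x = Rλ cos φ₀, y = Rφ, so h = 1 and k = cos 32.3° / cos φ.
Areal scale at 48.2°: h·k = 1.000 × 1.268 = 1.268.
Areal scale at 28°: h·k = 1.000 × 0.9573 = 0.9573.
Ratio = 1.268/0.9573 ≈ 1.32.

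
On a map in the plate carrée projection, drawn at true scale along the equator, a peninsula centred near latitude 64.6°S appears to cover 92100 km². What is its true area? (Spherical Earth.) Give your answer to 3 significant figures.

In the plate carrée (x = Rλ, y = Rφ), meridians are true-scale (h = 1) and parallels are stretched by k = sec φ.
Areal scale = h·k = 1 × sec φ; at 64.6°, h = 1.000, k = 2.331, so h·k = 2.331.
True area = apparent / (areal scale) = 92100 / 2.331 ≈ 39500 km².

39500 km²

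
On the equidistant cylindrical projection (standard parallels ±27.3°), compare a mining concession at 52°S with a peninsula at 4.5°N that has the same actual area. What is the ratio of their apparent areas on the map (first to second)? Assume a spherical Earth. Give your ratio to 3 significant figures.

With standard parallel φ₀ = 27.3°, the equirectangular projection gives x = Rλ cos φ₀, y = Rφ, so h = 1 and k = cos 27.3° / cos φ.
Areal scale at 52°: h·k = 1.000 × 1.443 = 1.443.
Areal scale at 4.5°: h·k = 1.000 × 0.8914 = 0.8914.
Ratio = 1.443/0.8914 ≈ 1.62.

1.62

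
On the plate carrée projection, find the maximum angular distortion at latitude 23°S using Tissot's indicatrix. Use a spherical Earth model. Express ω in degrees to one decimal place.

4.7°

Plate carrée maps x = Rλ, y = Rφ. The meridian scale is h = 1 and the parallel scale is k = 1/cos φ = sec φ.
At 23°: h = 1.000, k = 1.086; principal scales a = 1.086, b = 1.000.
sin(ω/2) = (a − b)/(a + b) = 0.08636/2.086 = 0.04139, so ω = 2 arcsin(0.04139) ≈ 4.7°.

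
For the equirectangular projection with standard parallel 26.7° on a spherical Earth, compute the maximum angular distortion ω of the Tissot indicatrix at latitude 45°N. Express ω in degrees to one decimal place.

In the equirectangular projection with standard parallel φ₀ = 26.7° (x = Rλ cos φ₀, y = Rφ), meridians are true-scale (h = 1) and the parallel scale is k = cos φ₀ / cos φ.
At 45°: h = 1.000, k = 1.263; principal scales a = 1.263, b = 1.000.
sin(ω/2) = (a − b)/(a + b) = 0.2634/2.263 = 0.1164, so ω = 2 arcsin(0.1164) ≈ 13.4°.

13.4°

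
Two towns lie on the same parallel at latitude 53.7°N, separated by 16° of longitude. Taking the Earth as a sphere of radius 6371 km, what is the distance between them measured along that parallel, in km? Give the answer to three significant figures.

Arc length along a parallel = R cos φ · Δλ (with Δλ in radians).
= 6371 × cos 53.7° × (16° × π/180) = 6371 × 0.5920 × 0.2793 ≈ 1050 km.

1050 km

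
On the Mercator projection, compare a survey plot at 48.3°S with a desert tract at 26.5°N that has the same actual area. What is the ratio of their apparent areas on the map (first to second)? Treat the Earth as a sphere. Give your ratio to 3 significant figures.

1.81

On Mercator, area is exaggerated by sec²φ = 1/cos²φ.
At 48.3°: sec²(48.3°) = 1/0.6652² = 2.260.
At 26.5°: sec²(26.5°) = 1/0.8949² = 1.249.
Ratio = 2.260/1.249 = cos²(26.5°)/cos²(48.3°) ≈ 1.81.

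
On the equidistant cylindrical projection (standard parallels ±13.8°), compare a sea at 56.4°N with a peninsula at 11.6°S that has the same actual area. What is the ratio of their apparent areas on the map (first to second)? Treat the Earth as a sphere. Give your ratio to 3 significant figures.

1.77

With standard parallel φ₀ = 13.8°, the equirectangular projection gives x = Rλ cos φ₀, y = Rφ, so h = 1 and k = cos 13.8° / cos φ.
Areal scale at 56.4°: h·k = 1.000 × 1.755 = 1.755.
Areal scale at 11.6°: h·k = 1.000 × 0.9914 = 0.9914.
Ratio = 1.755/0.9914 ≈ 1.77.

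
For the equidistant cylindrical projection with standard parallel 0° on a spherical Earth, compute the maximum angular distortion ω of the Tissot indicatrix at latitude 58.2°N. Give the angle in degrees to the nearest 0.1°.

For the equirectangular projection with φ₀ = 0 (plate carrée), h = 1 along meridians and k = sec φ along parallels.
At 58.2°: h = 1.000, k = 1.898; principal scales a = 1.898, b = 1.000.
sin(ω/2) = (a − b)/(a + b) = 0.8977/2.898 = 0.3098, so ω = 2 arcsin(0.3098) ≈ 36.1°.

36.1°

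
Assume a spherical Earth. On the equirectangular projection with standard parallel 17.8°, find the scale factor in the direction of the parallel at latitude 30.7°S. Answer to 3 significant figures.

In the equirectangular projection with standard parallel φ₀ = 17.8° (x = Rλ cos φ₀, y = Rφ), meridians are true-scale (h = 1) and the parallel scale is k = cos φ₀ / cos φ.
k = cos 17.8° / cos 30.7° = 0.9521/0.8599 = 1.107.

1.11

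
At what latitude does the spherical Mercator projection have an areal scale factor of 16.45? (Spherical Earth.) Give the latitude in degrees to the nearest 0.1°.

Mercator areal scale is sec²φ.
sec²φ = 16.45  ⇒  cos²φ = 0.06079  ⇒  cos φ = 0.2466.
φ = arccos(0.2466) ≈ 75.7°.

75.7°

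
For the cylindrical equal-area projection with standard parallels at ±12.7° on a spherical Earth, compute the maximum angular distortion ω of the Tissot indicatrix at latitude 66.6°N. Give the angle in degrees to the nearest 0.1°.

For cylindrical equal-area with standard parallel φ₀, h = cos φ / cos φ₀ and k = cos φ₀ / cos φ, so h·k = 1.
At 66.6°: h = 0.4071, k = 2.456; principal scales a = 2.456, b = 0.4071.
sin(ω/2) = (a − b)/(a + b) = 2.049/2.863 = 0.7157, so ω = 2 arcsin(0.7157) ≈ 91.4°.

91.4°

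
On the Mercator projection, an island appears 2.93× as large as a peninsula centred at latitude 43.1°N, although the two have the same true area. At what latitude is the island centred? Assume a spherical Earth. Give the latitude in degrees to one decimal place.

On Mercator, (apparent₁)/(apparent₂) = sec²φ₁ / sec²φ₂ when true areas are equal.
cos²φ₂ / cos²φ₁ = 2.93  ⇒  cos φ₁ = cos 43.1° / √2.93 = 0.7302/1.712 = 0.4266.
φ₁ = arccos(0.4266) ≈ 64.8°.

64.8°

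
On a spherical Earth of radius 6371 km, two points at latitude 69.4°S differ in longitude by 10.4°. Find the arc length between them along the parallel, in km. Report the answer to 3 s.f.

407 km

Arc length along a parallel = R cos φ · Δλ (with Δλ in radians).
= 6371 × cos 69.4° × (10.4° × π/180) = 6371 × 0.3518 × 0.1815 ≈ 407 km.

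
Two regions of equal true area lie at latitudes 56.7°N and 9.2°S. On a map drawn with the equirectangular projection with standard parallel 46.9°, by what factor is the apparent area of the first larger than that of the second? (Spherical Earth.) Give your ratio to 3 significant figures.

1.80

The equidistant cylindrical projection with φ₀ = 46.9° has h = 1 (meridians true) and k = cos φ₀ / cos φ along parallels.
Areal scale at 56.7°: h·k = 1.000 × 1.245 = 1.245.
Areal scale at 9.2°: h·k = 1.000 × 0.6922 = 0.6922.
Ratio = 1.245/0.6922 ≈ 1.80.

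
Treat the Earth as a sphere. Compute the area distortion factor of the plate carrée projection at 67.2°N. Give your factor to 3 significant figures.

In the plate carrée (x = Rλ, y = Rφ), meridians are true-scale (h = 1) and parallels are stretched by k = sec φ.
Areal scale = h·k = 1 × sec φ; at 67.2°, h = 1.000, k = 2.581, so h·k = 2.581.

2.58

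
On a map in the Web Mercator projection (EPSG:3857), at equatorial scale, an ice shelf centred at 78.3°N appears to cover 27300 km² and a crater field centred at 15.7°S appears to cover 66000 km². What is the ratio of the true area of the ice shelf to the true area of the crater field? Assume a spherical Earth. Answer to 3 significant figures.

On Mercator the areal scale is sec²φ, so true area = apparent × cos²φ.
True area of ice shelf: 27300 × cos²(78.3°) = 27300 × 0.04112 = 1123 km².
True area of crater field: 66000 × cos²(15.7°) = 66000 × 0.9268 = 61170 km².
Ratio = 1123 / 61170 ≈ 0.0184.

0.0184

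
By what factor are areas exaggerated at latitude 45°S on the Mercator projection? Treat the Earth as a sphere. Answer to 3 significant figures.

For Mercator, h = k = sec φ (a conformal cylindrical projection has a single point scale, 1/cos φ).
Areal scale = k² = sec²φ = 1/cos²(45°) = 1/0.7071² = 2.000.

2.00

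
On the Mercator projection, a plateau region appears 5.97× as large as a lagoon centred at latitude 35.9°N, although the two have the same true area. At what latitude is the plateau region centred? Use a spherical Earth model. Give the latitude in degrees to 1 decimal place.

Mercator areal scale is sec²φ, so apparent-area ratio = sec²φ₁ / sec²φ₂ = cos²φ₂ / cos²φ₁.
cos²φ₂ / cos²φ₁ = 5.97  ⇒  cos φ₁ = cos 35.9° / √5.97 = 0.8100/2.443 = 0.3315.
φ₁ = arccos(0.3315) ≈ 70.6°.

70.6°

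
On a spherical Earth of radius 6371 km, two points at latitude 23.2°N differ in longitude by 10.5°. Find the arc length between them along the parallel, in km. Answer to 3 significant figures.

1070 km

Arc length along a parallel = R cos φ · Δλ (with Δλ in radians).
= 6371 × cos 23.2° × (10.5° × π/180) = 6371 × 0.9191 × 0.1833 ≈ 1070 km.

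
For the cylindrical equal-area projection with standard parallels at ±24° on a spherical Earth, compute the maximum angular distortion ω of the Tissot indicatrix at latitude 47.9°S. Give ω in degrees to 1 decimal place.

34.9°

A cylindrical equal-area projection with standard parallel φ₀ has meridian scale h = cos φ / cos φ₀ and parallel scale k = cos φ₀ / cos φ (so areas are preserved, h·k = 1).
At 47.9°: h = 0.7339, k = 1.363; principal scales a = 1.363, b = 0.7339.
sin(ω/2) = (a − b)/(a + b) = 0.6288/2.097 = 0.2999, so ω = 2 arcsin(0.2999) ≈ 34.9°.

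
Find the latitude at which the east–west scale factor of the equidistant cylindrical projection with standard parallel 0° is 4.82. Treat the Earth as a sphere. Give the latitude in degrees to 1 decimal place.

Plate carrée: h = 1, k = sec φ along parallels.
sec φ = 4.82  ⇒  cos φ = 0.2075  ⇒  φ ≈ 78.0°.

78.0°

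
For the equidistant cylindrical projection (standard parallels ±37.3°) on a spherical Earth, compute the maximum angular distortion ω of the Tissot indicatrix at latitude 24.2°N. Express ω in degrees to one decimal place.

7.8°

The equidistant cylindrical projection with φ₀ = 37.3° has h = 1 (meridians true) and k = cos φ₀ / cos φ along parallels.
At 24.2°: h = 1.000, k = 0.8721; principal scales a = 1.000, b = 0.8721.
sin(ω/2) = (a − b)/(a + b) = 0.1279/1.872 = 0.06831, so ω = 2 arcsin(0.06831) ≈ 7.8°.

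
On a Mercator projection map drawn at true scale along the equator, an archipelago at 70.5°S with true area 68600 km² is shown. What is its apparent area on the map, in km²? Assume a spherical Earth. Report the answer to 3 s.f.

616000 km²

The Mercator projection is conformal; its linear scale factor is the same in every direction and equals sec φ = 1/cos φ.
Areal scale = k² = sec²φ = 1/cos²(70.5°) = 1/0.3338² = 8.974.
Apparent area = 68600 × 8.974 ≈ 616000 km².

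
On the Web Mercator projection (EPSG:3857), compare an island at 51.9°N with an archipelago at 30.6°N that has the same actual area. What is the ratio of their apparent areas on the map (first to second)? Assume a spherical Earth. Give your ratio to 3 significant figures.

On Mercator, area is exaggerated by sec²φ = 1/cos²φ.
At 51.9°: sec²(51.9°) = 1/0.6170² = 2.627.
At 30.6°: sec²(30.6°) = 1/0.8607² = 1.350.
Ratio = 2.627/1.350 = cos²(30.6°)/cos²(51.9°) ≈ 1.95.

1.95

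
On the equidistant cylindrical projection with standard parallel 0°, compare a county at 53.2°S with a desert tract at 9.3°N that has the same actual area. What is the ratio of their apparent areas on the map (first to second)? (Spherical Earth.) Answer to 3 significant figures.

In the plate carrée (x = Rλ, y = Rφ), meridians are true-scale (h = 1) and parallels are stretched by k = sec φ.
Areal scale at 53.2°: h·k = 1.000 × 1.669 = 1.669.
Areal scale at 9.3°: h·k = 1.000 × 1.013 = 1.013.
Ratio = 1.669/1.013 ≈ 1.65.

1.65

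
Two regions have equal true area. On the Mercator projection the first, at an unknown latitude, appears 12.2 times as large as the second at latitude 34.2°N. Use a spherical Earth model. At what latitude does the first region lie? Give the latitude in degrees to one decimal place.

76.3°

On Mercator, (apparent₁)/(apparent₂) = sec²φ₁ / sec²φ₂ when true areas are equal.
cos²φ₂ / cos²φ₁ = 12.2  ⇒  cos φ₁ = cos 34.2° / √12.2 = 0.8271/3.493 = 0.2368.
φ₁ = arccos(0.2368) ≈ 76.3°.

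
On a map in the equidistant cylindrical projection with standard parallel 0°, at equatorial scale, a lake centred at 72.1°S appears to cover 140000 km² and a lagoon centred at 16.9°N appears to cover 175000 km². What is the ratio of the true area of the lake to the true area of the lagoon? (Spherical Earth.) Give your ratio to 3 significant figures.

On the plate carrée, areal scale = h·k = 1 × sec φ, so true area = apparent × cos φ.
True area of lake: 140000 × cos(72.1°) = 140000 × 0.3074 = 43030 km².
True area of lagoon: 175000 × cos(16.9°) = 175000 × 0.9568 = 167400 km².
Ratio = 43030 / 167400 ≈ 0.257.

0.257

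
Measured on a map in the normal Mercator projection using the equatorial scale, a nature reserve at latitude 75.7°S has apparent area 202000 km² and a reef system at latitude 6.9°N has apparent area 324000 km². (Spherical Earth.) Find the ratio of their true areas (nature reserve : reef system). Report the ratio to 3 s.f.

Mercator's areal exaggeration is sec²φ; hence true area = (apparent area) · cos²φ.
True area of nature reserve: 202000 × cos²(75.7°) = 202000 × 0.06101 = 12320 km².
True area of reef system: 324000 × cos²(6.9°) = 324000 × 0.9856 = 319300 km².
Ratio = 12320 / 319300 ≈ 0.0386.

0.0386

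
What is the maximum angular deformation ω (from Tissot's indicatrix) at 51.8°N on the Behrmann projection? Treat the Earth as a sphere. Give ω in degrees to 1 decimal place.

37.9°

The Behrmann projection is cylindrical equal-area with φ₀ = 30°. A cylindrical equal-area projection with standard parallel φ₀ has meridian scale h = cos φ / cos φ₀ and parallel scale k = cos φ₀ / cos φ (so areas are preserved, h·k = 1).
At 51.8°: h = 0.7141, k = 1.400; principal scales a = 1.400, b = 0.7141.
sin(ω/2) = (a − b)/(a + b) = 0.6863/2.114 = 0.3246, so ω = 2 arcsin(0.3246) ≈ 37.9°.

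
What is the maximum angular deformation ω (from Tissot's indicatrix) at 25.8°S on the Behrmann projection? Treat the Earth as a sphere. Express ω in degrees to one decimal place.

4.4°

Behrmann is a cylindrical equal-area projection with standard parallels at ±30°. A cylindrical equal-area projection with standard parallel φ₀ has meridian scale h = cos φ / cos φ₀ and parallel scale k = cos φ₀ / cos φ (so areas are preserved, h·k = 1).
At 25.8°: h = 1.040, k = 0.9619; principal scales a = 1.040, b = 0.9619.
sin(ω/2) = (a − b)/(a + b) = 0.07769/2.002 = 0.03882, so ω = 2 arcsin(0.03882) ≈ 4.4°.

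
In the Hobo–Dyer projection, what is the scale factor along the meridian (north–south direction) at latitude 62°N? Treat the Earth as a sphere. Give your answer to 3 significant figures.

The Hobo–Dyer projection is cylindrical equal-area with φ₀ = 37.5°. A cylindrical equal-area projection with standard parallel φ₀ has meridian scale h = cos φ / cos φ₀ and parallel scale k = cos φ₀ / cos φ (so areas are preserved, h·k = 1).
h = cos 62° / cos 37.5° = 0.4695/0.7934 = 0.5918.

0.592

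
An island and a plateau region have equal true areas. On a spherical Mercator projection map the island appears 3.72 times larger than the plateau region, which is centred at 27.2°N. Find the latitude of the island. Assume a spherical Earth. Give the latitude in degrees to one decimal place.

62.5°

On Mercator, (apparent₁)/(apparent₂) = sec²φ₁ / sec²φ₂ when true areas are equal.
cos²φ₂ / cos²φ₁ = 3.72  ⇒  cos φ₁ = cos 27.2° / √3.72 = 0.8894/1.929 = 0.4611.
φ₁ = arccos(0.4611) ≈ 62.5°.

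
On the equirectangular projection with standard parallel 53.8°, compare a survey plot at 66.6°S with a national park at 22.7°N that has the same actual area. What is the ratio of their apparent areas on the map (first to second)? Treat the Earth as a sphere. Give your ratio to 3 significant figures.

2.32

In the equirectangular projection with standard parallel φ₀ = 53.8° (x = Rλ cos φ₀, y = Rφ), meridians are true-scale (h = 1) and the parallel scale is k = cos φ₀ / cos φ.
Areal scale at 66.6°: h·k = 1.000 × 1.487 = 1.487.
Areal scale at 22.7°: h·k = 1.000 × 0.6402 = 0.6402.
Ratio = 1.487/0.6402 ≈ 2.32.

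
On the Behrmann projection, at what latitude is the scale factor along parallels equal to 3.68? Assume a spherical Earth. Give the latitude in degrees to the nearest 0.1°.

76.4°

Behrmann is a cylindrical equal-area projection with standard parallels at ±30°. For cylindrical equal-area with standard parallel φ₀, h = cos φ / cos φ₀ and k = cos φ₀ / cos φ, so h·k = 1.
k = cos φ₀ / cos φ = 3.68  ⇒  cos φ = cos 30° / 3.68 = 0.2353.
φ = arccos(0.2353) ≈ 76.4°.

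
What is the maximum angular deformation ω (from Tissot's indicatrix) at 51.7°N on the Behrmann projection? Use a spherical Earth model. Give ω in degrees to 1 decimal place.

37.6°

The Behrmann projection is cylindrical equal-area with φ₀ = 30°. For cylindrical equal-area with standard parallel φ₀, h = cos φ / cos φ₀ and k = cos φ₀ / cos φ, so h·k = 1.
At 51.7°: h = 0.7157, k = 1.397; principal scales a = 1.397, b = 0.7157.
sin(ω/2) = (a − b)/(a + b) = 0.6817/2.113 = 0.3226, so ω = 2 arcsin(0.3226) ≈ 37.6°.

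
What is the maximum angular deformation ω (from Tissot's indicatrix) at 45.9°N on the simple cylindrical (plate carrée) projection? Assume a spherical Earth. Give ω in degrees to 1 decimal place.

Plate carrée maps x = Rλ, y = Rφ. The meridian scale is h = 1 and the parallel scale is k = 1/cos φ = sec φ.
At 45.9°: h = 1.000, k = 1.437; principal scales a = 1.437, b = 1.000.
sin(ω/2) = (a − b)/(a + b) = 0.4370/2.437 = 0.1793, so ω = 2 arcsin(0.1793) ≈ 20.7°.

20.7°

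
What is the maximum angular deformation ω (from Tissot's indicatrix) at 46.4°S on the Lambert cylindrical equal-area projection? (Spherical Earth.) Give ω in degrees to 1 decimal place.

41.6°

The Lambert cylindrical equal-area projection is the cylindrical equal-area projection with its standard parallel at the equator (φ₀ = 0). Cylindrical equal-area (φ₀ = 0°): h = cos φ / cos 0° along meridians, k = cos 0° / cos φ along parallels; h·k = 1.
At 46.4°: h = 0.6896, k = 1.450; principal scales a = 1.450, b = 0.6896.
sin(ω/2) = (a − b)/(a + b) = 0.7605/2.140 = 0.3554, so ω = 2 arcsin(0.3554) ≈ 41.6°.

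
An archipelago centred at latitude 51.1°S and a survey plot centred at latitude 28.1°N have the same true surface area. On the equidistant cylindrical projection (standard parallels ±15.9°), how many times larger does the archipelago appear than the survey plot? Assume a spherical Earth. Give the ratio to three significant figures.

1.40

The equidistant cylindrical projection with φ₀ = 15.9° has h = 1 (meridians true) and k = cos φ₀ / cos φ along parallels.
Areal scale at 51.1°: h·k = 1.000 × 1.532 = 1.532.
Areal scale at 28.1°: h·k = 1.000 × 1.090 = 1.090.
Ratio = 1.532/1.090 ≈ 1.40.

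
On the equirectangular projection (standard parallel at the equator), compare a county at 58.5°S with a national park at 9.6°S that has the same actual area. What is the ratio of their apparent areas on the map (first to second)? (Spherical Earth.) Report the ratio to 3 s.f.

1.89

For the equirectangular projection with φ₀ = 0 (plate carrée), h = 1 along meridians and k = sec φ along parallels.
Areal scale at 58.5°: h·k = 1.000 × 1.914 = 1.914.
Areal scale at 9.6°: h·k = 1.000 × 1.014 = 1.014.
Ratio = 1.914/1.014 ≈ 1.89.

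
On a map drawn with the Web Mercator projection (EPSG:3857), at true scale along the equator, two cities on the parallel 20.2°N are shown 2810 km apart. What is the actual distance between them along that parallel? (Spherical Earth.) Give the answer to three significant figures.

Mercator is conformal, so the point scale is isotropic: h = k = sec φ = 1/cos φ.
Along the parallel at 20.2°, map distances are exaggerated by k = sec 20.2° = 1.066.
True distance = 2810 / 1.066 = 2810 × cos 20.2° ≈ 2640 km.

2640 km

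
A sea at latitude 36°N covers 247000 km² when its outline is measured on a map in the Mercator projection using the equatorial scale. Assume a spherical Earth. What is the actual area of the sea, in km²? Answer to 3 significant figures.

The Mercator projection is conformal; its linear scale factor is the same in every direction and equals sec φ = 1/cos φ.
Areal scale = k² = sec²φ = 1/cos²(36°) = 1/0.8090² = 1.528.
True area = apparent / (areal scale) = 247000 / 1.528 ≈ 162000 km².

162000 km²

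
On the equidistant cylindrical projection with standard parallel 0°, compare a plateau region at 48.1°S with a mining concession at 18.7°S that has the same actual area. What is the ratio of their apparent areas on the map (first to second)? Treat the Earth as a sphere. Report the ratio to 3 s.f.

Plate carrée maps x = Rλ, y = Rφ. The meridian scale is h = 1 and the parallel scale is k = 1/cos φ = sec φ.
Areal scale at 48.1°: h·k = 1.000 × 1.497 = 1.497.
Areal scale at 18.7°: h·k = 1.000 × 1.056 = 1.056.
Ratio = 1.497/1.056 ≈ 1.42.

1.42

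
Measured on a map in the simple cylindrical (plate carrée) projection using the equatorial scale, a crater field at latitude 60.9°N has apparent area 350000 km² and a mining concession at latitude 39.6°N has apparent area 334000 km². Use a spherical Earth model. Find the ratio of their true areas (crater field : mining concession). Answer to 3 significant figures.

Plate carrée has h = 1 and k = sec φ, giving areal scale sec φ; true area = (apparent area) · cos φ.
True area of crater field: 350000 × cos(60.9°) = 350000 × 0.4863 = 170200 km².
True area of mining concession: 334000 × cos(39.6°) = 334000 × 0.7705 = 257400 km².
Ratio = 170200 / 257400 ≈ 0.661.

0.661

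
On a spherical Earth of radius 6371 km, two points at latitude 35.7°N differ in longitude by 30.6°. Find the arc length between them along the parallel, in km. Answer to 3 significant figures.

2760 km

Arc length along a parallel = R cos φ · Δλ (with Δλ in radians).
= 6371 × cos 35.7° × (30.6° × π/180) = 6371 × 0.8121 × 0.5341 ≈ 2760 km.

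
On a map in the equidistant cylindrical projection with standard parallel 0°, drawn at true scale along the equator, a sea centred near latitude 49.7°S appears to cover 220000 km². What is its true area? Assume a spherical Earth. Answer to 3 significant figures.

Plate carrée maps x = Rλ, y = Rφ. The meridian scale is h = 1 and the parallel scale is k = 1/cos φ = sec φ.
Areal scale = h·k = 1 × sec φ; at 49.7°, h = 1.000, k = 1.546, so h·k = 1.546.
True area = apparent / (areal scale) = 220000 / 1.546 ≈ 142000 km².

142000 km²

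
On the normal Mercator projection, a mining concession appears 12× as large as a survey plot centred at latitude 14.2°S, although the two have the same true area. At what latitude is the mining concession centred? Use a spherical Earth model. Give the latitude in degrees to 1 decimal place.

73.7°

On Mercator, (apparent₁)/(apparent₂) = sec²φ₁ / sec²φ₂ when true areas are equal.
cos²φ₂ / cos²φ₁ = 12  ⇒  cos φ₁ = cos 14.2° / √12 = 0.9694/3.464 = 0.2799.
φ₁ = arccos(0.2799) ≈ 73.7°.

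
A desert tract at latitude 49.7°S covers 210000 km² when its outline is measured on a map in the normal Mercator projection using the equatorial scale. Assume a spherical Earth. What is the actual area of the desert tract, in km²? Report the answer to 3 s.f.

87900 km²

Mercator is conformal, so the point scale is isotropic: h = k = sec φ = 1/cos φ.
Areal scale = k² = sec²φ = 1/cos²(49.7°) = 1/0.6468² = 2.390.
True area = apparent / (areal scale) = 210000 / 2.390 ≈ 87900 km².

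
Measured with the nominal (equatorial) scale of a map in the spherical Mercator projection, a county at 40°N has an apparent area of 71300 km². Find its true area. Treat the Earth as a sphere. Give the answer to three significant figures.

Mercator is conformal, so the point scale is isotropic: h = k = sec φ = 1/cos φ.
Areal scale = k² = sec²φ = 1/cos²(40°) = 1/0.7660² = 1.704.
True area = apparent / (areal scale) = 71300 / 1.704 ≈ 41800 km².

41800 km²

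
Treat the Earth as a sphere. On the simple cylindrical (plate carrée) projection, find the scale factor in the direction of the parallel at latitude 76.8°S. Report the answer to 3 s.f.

4.38

In the plate carrée (x = Rλ, y = Rφ), meridians are true-scale (h = 1) and parallels are stretched by k = sec φ.
k = 1/cos 76.8° = 1/0.2284 = 4.379.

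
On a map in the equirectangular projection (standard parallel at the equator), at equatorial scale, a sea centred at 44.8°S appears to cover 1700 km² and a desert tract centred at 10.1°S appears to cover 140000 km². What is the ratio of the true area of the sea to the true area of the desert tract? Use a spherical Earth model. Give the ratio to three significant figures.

0.00875

Plate carrée has h = 1 and k = sec φ, giving areal scale sec φ; true area = (apparent area) · cos φ.
True area of sea: 1700 × cos(44.8°) = 1700 × 0.7096 = 1206 km².
True area of desert tract: 140000 × cos(10.1°) = 140000 × 0.9845 = 137800 km².
Ratio = 1206 / 137800 ≈ 0.00875.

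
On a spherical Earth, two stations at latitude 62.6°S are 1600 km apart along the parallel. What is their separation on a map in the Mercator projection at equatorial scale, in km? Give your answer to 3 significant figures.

3480 km

For Mercator, h = k = sec φ (a conformal cylindrical projection has a single point scale, 1/cos φ).
Along the parallel, k = sec 62.6° = 1/0.4602 = 2.173.
Map distance = 1600 × 2.173 ≈ 3480 km.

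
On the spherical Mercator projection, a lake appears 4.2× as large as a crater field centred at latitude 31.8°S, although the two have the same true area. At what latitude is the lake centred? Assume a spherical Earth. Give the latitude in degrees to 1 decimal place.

For equal true areas on Mercator, apparent areas scale as sec²φ, so the ratio is cos²φ₂ / cos²φ₁.
cos²φ₂ / cos²φ₁ = 4.2  ⇒  cos φ₁ = cos 31.8° / √4.2 = 0.8499/2.049 = 0.4147.
φ₁ = arccos(0.4147) ≈ 65.5°.

65.5°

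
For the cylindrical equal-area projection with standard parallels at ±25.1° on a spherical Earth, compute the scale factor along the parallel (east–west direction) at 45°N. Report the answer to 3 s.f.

A cylindrical equal-area projection with standard parallel φ₀ has meridian scale h = cos φ / cos φ₀ and parallel scale k = cos φ₀ / cos φ (so areas are preserved, h·k = 1).
k = cos 25.1° / cos 45° = 0.9056/0.7071 = 1.281.

1.28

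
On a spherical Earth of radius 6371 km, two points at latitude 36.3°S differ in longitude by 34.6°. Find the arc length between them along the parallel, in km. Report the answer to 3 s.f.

3100 km

Arc length along a parallel = R cos φ · Δλ (with Δλ in radians).
= 6371 × cos 36.3° × (34.6° × π/180) = 6371 × 0.8059 × 0.6039 ≈ 3100 km.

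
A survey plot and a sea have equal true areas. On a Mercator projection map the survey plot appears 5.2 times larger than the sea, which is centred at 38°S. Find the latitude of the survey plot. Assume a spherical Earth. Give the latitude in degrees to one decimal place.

69.8°

For equal true areas on Mercator, apparent areas scale as sec²φ, so the ratio is cos²φ₂ / cos²φ₁.
cos²φ₂ / cos²φ₁ = 5.2  ⇒  cos φ₁ = cos 38° / √5.2 = 0.7880/2.280 = 0.3456.
φ₁ = arccos(0.3456) ≈ 69.8°.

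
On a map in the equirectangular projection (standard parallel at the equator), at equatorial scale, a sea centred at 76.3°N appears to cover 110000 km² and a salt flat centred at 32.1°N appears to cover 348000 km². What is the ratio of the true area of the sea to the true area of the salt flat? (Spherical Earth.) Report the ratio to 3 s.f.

0.0884

Plate carrée has h = 1 and k = sec φ, giving areal scale sec φ; true area = (apparent area) · cos φ.
True area of sea: 110000 × cos(76.3°) = 110000 × 0.2368 = 26050 km².
True area of salt flat: 348000 × cos(32.1°) = 348000 × 0.8471 = 294800 km².
Ratio = 26050 / 294800 ≈ 0.0884.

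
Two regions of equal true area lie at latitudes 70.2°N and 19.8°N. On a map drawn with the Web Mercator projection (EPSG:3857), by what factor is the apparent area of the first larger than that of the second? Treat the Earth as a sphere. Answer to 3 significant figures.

7.72

Mercator areal scale is sec²φ.
At 70.2°: sec²(70.2°) = 1/0.3387² = 8.715.
At 19.8°: sec²(19.8°) = 1/0.9409² = 1.130.
Ratio = 8.715/1.130 = cos²(19.8°)/cos²(70.2°) ≈ 7.72.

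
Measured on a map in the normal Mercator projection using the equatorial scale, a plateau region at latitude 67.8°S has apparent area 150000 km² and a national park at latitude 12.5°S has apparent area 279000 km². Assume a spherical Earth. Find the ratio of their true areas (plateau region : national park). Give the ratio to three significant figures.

On Mercator the areal scale is sec²φ, so true area = apparent × cos²φ.
True area of plateau region: 150000 × cos²(67.8°) = 150000 × 0.1428 = 21410 km².
True area of national park: 279000 × cos²(12.5°) = 279000 × 0.9532 = 265900 km².
Ratio = 21410 / 265900 ≈ 0.0805.

0.0805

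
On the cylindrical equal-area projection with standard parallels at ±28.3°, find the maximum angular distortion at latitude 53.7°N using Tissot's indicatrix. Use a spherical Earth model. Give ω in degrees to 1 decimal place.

44.3°

A cylindrical equal-area projection with standard parallel φ₀ has meridian scale h = cos φ / cos φ₀ and parallel scale k = cos φ₀ / cos φ (so areas are preserved, h·k = 1).
At 53.7°: h = 0.6724, k = 1.487; principal scales a = 1.487, b = 0.6724.
sin(ω/2) = (a − b)/(a + b) = 0.8149/2.160 = 0.3773, so ω = 2 arcsin(0.3773) ≈ 44.3°.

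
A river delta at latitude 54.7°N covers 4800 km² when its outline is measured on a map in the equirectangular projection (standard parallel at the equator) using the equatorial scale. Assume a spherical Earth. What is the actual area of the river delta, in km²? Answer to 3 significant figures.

2770 km²

In the plate carrée (x = Rλ, y = Rφ), meridians are true-scale (h = 1) and parallels are stretched by k = sec φ.
Areal scale = h·k = 1 × sec φ; at 54.7°, h = 1.000, k = 1.731, so h·k = 1.731.
True area = apparent / (areal scale) = 4800 / 1.731 ≈ 2770 km².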